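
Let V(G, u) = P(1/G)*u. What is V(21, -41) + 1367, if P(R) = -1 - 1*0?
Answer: 1408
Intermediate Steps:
P(R) = -1 (P(R) = -1 + 0 = -1)
V(G, u) = -u
V(21, -41) + 1367 = -1*(-41) + 1367 = 41 + 1367 = 1408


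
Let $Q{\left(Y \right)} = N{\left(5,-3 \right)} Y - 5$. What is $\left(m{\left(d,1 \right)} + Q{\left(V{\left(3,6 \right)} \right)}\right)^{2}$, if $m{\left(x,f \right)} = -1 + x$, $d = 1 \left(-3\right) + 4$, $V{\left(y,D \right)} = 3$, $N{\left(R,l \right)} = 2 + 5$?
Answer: $256$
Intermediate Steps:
$N{\left(R,l \right)} = 7$
$d = 1$ ($d = -3 + 4 = 1$)
$Q{\left(Y \right)} = -5 + 7 Y$ ($Q{\left(Y \right)} = 7 Y - 5 = -5 + 7 Y$)
$\left(m{\left(d,1 \right)} + Q{\left(V{\left(3,6 \right)} \right)}\right)^{2} = \left(\left(-1 + 1\right) + \left(-5 + 7 \cdot 3\right)\right)^{2} = \left(0 + \left(-5 + 21\right)\right)^{2} = \left(0 + 16\right)^{2} = 16^{2} = 256$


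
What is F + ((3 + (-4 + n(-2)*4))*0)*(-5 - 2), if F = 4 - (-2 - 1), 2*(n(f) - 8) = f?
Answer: 7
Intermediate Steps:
n(f) = 8 + f/2
F = 7 (F = 4 - 1*(-3) = 4 + 3 = 7)
F + ((3 + (-4 + n(-2)*4))*0)*(-5 - 2) = 7 + ((3 + (-4 + (8 + (1/2)*(-2))*4))*0)*(-5 - 2) = 7 + ((3 + (-4 + (8 - 1)*4))*0)*(-7) = 7 + ((3 + (-4 + 7*4))*0)*(-7) = 7 + ((3 + (-4 + 28))*0)*(-7) = 7 + ((3 + 24)*0)*(-7) = 7 + (27*0)*(-7) = 7 + 0*(-7) = 7 + 0 = 7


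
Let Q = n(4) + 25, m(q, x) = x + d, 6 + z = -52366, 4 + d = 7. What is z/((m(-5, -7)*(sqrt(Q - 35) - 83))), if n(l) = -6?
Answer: -1086719/6905 - 52372*I/6905 ≈ -157.38 - 7.5846*I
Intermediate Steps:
d = 3 (d = -4 + 7 = 3)
z = -52372 (z = -6 - 52366 = -52372)
m(q, x) = 3 + x (m(q, x) = x + 3 = 3 + x)
Q = 19 (Q = -6 + 25 = 19)
z/((m(-5, -7)*(sqrt(Q - 35) - 83))) = -52372*1/((3 - 7)*(sqrt(19 - 35) - 83)) = -52372*(-1/(4*(sqrt(-16) - 83))) = -52372*(-1/(4*(4*I - 83))) = -(1086719/6905 + 52372*I/6905) = -52372*(332 + 16*I)/110480 = -13093*(332 + 16*I)/27620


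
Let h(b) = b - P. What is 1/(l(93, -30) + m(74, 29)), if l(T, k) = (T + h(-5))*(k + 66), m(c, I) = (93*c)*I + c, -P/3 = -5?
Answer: 1/202280 ≈ 4.9436e-6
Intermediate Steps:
P = 15 (P = -3*(-5) = 15)
m(c, I) = c + 93*I*c (m(c, I) = 93*I*c + c = c + 93*I*c)
h(b) = -15 + b (h(b) = b - 1*15 = b - 15 = -15 + b)
l(T, k) = (-20 + T)*(66 + k) (l(T, k) = (T + (-15 - 5))*(k + 66) = (T - 20)*(66 + k) = (-20 + T)*(66 + k))
1/(l(93, -30) + m(74, 29)) = 1/((-1320 - 20*(-30) + 66*93 + 93*(-30)) + 74*(1 + 93*29)) = 1/((-1320 + 600 + 6138 - 2790) + 74*(1 + 2697)) = 1/(2628 + 74*2698) = 1/(2628 + 199652) = 1/202280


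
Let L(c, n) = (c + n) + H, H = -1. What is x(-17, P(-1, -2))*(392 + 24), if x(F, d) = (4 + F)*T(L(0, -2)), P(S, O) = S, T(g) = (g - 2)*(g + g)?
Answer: -162240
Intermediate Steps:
L(c, n) = -1 + c + n (L(c, n) = (c + n) - 1 = -1 + c + n)
T(g) = 2*g*(-2 + g) (T(g) = (-2 + g)*(2*g) = 2*g*(-2 + g))
x(F, d) = 120 + 30*F (x(F, d) = (4 + F)*(2*(-1 + 0 - 2)*(-2 + (-1 + 0 - 2))) = (4 + F)*(2*(-3)*(-2 - 3)) = (4 + F)*(2*(-3)*(-5)) = (4 + F)*30 = 120 + 30*F)
x(-17, P(-1, -2))*(392 + 24) = (120 + 30*(-17))*(392 + 24) = (120 - 510)*416 = -390*416 = -162240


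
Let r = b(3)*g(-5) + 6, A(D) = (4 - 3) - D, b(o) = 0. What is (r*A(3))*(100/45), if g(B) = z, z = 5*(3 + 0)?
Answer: -80/3 ≈ -26.667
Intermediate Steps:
A(D) = 1 - D
z = 15 (z = 5*3 = 15)
g(B) = 15
r = 6 (r = 0*15 + 6 = 0 + 6 = 6)
(r*A(3))*(100/45) = (6*(1 - 1*3))*(100/45) = (6*(1 - 3))*(100*(1/45)) = (6*(-2))*(20/9) = -12*20/9 = -80/3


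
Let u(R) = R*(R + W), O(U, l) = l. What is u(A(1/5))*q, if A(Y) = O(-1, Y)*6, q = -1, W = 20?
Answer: -636/25 ≈ -25.440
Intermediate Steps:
A(Y) = 6*Y (A(Y) = Y*6 = 6*Y)
u(R) = R*(20 + R) (u(R) = R*(R + 20) = R*(20 + R))
u(A(1/5))*q = ((6/5)*(20 + 6/5))*(-1) = ((6*(⅕))*(20 + 6*(⅕)))*(-1) = (6*(20 + 6/5)/5)*(-1) = ((6/5)*(106/5))*(-1) = (636/25)*(-1) = -636/25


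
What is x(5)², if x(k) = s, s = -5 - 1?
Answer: 36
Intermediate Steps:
s = -6
x(k) = -6
x(5)² = (-6)² = 36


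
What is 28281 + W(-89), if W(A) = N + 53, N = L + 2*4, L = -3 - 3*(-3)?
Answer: 28348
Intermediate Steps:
L = 6 (L = -3 + 9 = 6)
N = 14 (N = 6 + 2*4 = 6 + 8 = 14)
W(A) = 67 (W(A) = 14 + 53 = 67)
28281 + W(-89) = 28281 + 67 = 28348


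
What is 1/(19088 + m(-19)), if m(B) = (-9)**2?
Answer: 1/19169 ≈ 5.2168e-5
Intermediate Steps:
m(B) = 81
1/(19088 + m(-19)) = 1/(19088 + 81) = 1/19169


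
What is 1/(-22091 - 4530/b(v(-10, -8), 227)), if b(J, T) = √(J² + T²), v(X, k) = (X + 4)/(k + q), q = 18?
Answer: -14229188647/314336749889627 + 11325*√1288234/314336749889627 ≈ -4.5226e-5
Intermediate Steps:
v(X, k) = (4 + X)/(18 + k) (v(X, k) = (X + 4)/(k + 18) = (4 + X)/(18 + k))
1/(-22091 - 4530/b(v(-10, -8), 227)) = 1/(-22091 - 4530/√(((4 - 10)/(18 - 8))² + 227²)) = 1/(-22091 - 4530/√((-6/10)² + 51529)) = 1/(-22091 - 4530/√(((⅒)*(-6))² + 51529)) = 1/(-22091 - 4530/√((-⅗)² + 51529)) = 1/(-22091 - 4530/√(9/25 + 51529)) = 1/(-22091 - 4530*5*√1288234/1288234) = 1/(-22091 - 11325*√1288234/644117)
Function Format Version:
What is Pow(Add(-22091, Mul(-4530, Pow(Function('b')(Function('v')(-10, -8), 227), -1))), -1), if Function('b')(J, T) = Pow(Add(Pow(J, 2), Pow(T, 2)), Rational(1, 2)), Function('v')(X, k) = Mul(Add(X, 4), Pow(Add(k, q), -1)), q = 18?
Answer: Add(Rational(-14229188647, 314336749889627), Mul(Rational(11325, 314336749889627), Pow(1288234, Rational(1, 2)))) ≈ -4.5226e-5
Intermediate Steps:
Function('v')(X, k) = Mul(Pow(Add(18, k), -1), Add(4, X)) (Function('v')(X, k) = Mul(Add(X, 4), Pow(Add(k, 18), -1)) = Mul(Add(4, X), Pow(Add(18, k), -1)) = Mul(Pow(Add(18, k), -1), Add(4, X)))
Pow(Add(-22091, Mul(-4530, Pow(Function('b')(Function('v')(-10, -8), 227), -1))), -1) = Pow(Add(-22091, Mul(-4530, Pow(Pow(Add(Pow(Mul(Pow(Add(18, -8), -1), Add(4, -10)), 2), Pow(227, 2)), Rational(1, 2)), -1))), -1) = Pow(Add(-22091, Mul(-4530, Pow(Pow(Add(Pow(Mul(Pow(10, -1), -6), 2), 51529), Rational(1, 2)), -1))), -1) = Pow(Add(-22091, Mul(-4530, Pow(Pow(Add(Pow(Mul(Rational(1, 10), -6), 2), 51529), Rational(1, 2)), -1))), -1) = Pow(Add(-22091, Mul(-4530, Pow(Pow(Add(Pow(Rational(-3, 5), 2), 51529), Rational(1, 2)), -1))), -1) = Pow(Add(-22091, Mul(-4530, Pow(Pow(Add(Rational(9, 25), 51529), Rational(1, 2)), -1))), -1) = Pow(Add(-22091, Mul(-4530, Pow(Pow(Rational(1288234, 25), Rational(1, 2)), -1))), -1) = Pow(Add(-22091, Mul(-4530, Pow(Mul(Rational(1, 5), Pow(1288234, Rational(1, 2))), -1))), -1) = Pow(Add(-22091, Mul(-4530, Mul(Rational(5, 1288234), Pow(1288234, Rational(1, 2))))), -1) = Pow(Add(-22091, Mul(Rational(-11325, 644117), Pow(1288234, Rational(1, 2)))), -1)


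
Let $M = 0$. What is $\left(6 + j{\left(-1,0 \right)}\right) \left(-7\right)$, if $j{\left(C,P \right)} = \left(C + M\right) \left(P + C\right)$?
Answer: $-49$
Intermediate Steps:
$j{\left(C,P \right)} = C \left(C + P\right)$ ($j{\left(C,P \right)} = \left(C + 0\right) \left(P + C\right) = C \left(C + P\right)$)
$\left(6 + j{\left(-1,0 \right)}\right) \left(-7\right) = \left(6 - \left(-1 + 0\right)\right) \left(-7\right) = \left(6 - -1\right) \left(-7\right) = \left(6 + 1\right) \left(-7\right) = 7 \left(-7\right) = -49$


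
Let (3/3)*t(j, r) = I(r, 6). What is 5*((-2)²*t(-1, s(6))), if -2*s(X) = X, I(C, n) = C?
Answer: -60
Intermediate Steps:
s(X) = -X/2
t(j, r) = r
5*((-2)²*t(-1, s(6))) = 5*((-2)²*(-½*6)) = 5*(4*(-3)) = 5*(-12) = -60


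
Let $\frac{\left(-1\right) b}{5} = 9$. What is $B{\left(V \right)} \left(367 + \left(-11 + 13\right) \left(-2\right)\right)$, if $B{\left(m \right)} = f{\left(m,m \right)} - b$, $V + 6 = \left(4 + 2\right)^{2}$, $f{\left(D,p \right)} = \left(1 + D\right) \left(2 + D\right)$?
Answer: $376431$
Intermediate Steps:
$b = -45$ ($b = \left(-5\right) 9 = -45$)
$V = 30$ ($V = -6 + \left(4 + 2\right)^{2} = -6 + 6^{2} = -6 + 36 = 30$)
$B{\left(m \right)} = 47 + m^{2} + 3 m$ ($B{\left(m \right)} = \left(2 + m^{2} + 3 m\right) - -45 = \left(2 + m^{2} + 3 m\right) + 45 = 47 + m^{2} + 3 m$)
$B{\left(V \right)} \left(367 + \left(-11 + 13\right) \left(-2\right)\right) = \left(47 + 30^{2} + 3 \cdot 30\right) \left(367 + \left(-11 + 13\right) \left(-2\right)\right) = \left(47 + 900 + 90\right) \left(367 + 2 \left(-2\right)\right) = 1037 \left(367 - 4\right) = 1037 \cdot 363 = 376431$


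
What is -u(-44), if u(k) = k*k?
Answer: -1936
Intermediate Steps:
u(k) = k**2
-u(-44) = -1*(-44)**2 = -1*1936 = -1936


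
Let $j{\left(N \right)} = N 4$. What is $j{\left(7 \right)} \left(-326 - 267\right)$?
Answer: $-16604$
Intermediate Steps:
$j{\left(N \right)} = 4 N$
$j{\left(7 \right)} \left(-326 - 267\right) = 4 \cdot 7 \left(-326 - 267\right) = 28 \left(-593\right) = -16604$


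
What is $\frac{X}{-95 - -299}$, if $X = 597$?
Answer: $\frac{199}{68} \approx 2.9265$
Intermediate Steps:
$\frac{X}{-95 - -299} = \frac{597}{-95 - -299} = \frac{597}{-95 + 299} = \frac{597}{204} = 597 \cdot \frac{1}{204} = \frac{199}{68}$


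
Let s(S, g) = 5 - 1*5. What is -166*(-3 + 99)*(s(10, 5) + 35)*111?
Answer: -61911360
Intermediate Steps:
s(S, g) = 0 (s(S, g) = 5 - 5 = 0)
-166*(-3 + 99)*(s(10, 5) + 35)*111 = -166*(-3 + 99)*(0 + 35)*111 = -15936*35*111 = -166*3360*111 = -557760*111 = -61911360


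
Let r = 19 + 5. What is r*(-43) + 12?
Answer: -1020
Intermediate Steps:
r = 24
r*(-43) + 12 = 24*(-43) + 12 = -1032 + 12 = -1020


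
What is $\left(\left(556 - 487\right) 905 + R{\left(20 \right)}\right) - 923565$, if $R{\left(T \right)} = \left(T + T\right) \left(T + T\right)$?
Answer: $-859520$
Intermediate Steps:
$R{\left(T \right)} = 4 T^{2}$ ($R{\left(T \right)} = 2 T 2 T = 4 T^{2}$)
$\left(\left(556 - 487\right) 905 + R{\left(20 \right)}\right) - 923565 = \left(\left(556 - 487\right) 905 + 4 \cdot 20^{2}\right) - 923565 = \left(\left(556 - 487\right) 905 + 4 \cdot 400\right) - 923565 = \left(69 \cdot 905 + 1600\right) - 923565 = \left(62445 + 1600\right) - 923565 = 64045 - 923565 = -859520$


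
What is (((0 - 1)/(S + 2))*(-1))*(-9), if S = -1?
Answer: -9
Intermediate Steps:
(((0 - 1)/(S + 2))*(-1))*(-9) = (((0 - 1)/(-1 + 2))*(-1))*(-9) = (-1/1*(-1))*(-9) = (-1*1*(-1))*(-9) = -1*(-1)*(-9) = 1*(-9) = -9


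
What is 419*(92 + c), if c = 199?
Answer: 121929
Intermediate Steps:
419*(92 + c) = 419*(92 + 199) = 419*291 = 121929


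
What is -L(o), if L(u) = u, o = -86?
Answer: 86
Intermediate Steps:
-L(o) = -1*(-86) = 86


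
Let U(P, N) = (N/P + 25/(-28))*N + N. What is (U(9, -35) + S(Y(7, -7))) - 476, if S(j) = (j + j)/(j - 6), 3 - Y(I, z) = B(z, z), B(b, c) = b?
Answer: -12191/36 ≈ -338.64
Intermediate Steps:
Y(I, z) = 3 - z
U(P, N) = N + N*(-25/28 + N/P) (U(P, N) = (N/P + 25*(-1/28))*N + N = (N/P - 25/28)*N + N = (-25/28 + N/P)*N + N = N*(-25/28 + N/P) + N = N + N*(-25/28 + N/P))
S(j) = 2*j/(-6 + j) (S(j) = (2*j)/(-6 + j) = 2*j/(-6 + j))
(U(9, -35) + S(Y(7, -7))) - 476 = (((3/28)*(-35) + (-35)**2/9) + 2*(3 - 1*(-7))/(-6 + (3 - 1*(-7)))) - 476 = ((-15/4 + 1225*(1/9)) + 2*(3 + 7)/(-6 + (3 + 7))) - 476 = ((-15/4 + 1225/9) + 2*10/(-6 + 10)) - 476 = (4765/36 + 2*10/4) - 476 = (4765/36 + 2*10*(1/4)) - 476 = (4765/36 + 5) - 476 = 4945/36 - 476 = -12191/36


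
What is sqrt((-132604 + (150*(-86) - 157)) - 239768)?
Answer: I*sqrt(385429) ≈ 620.83*I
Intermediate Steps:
sqrt((-132604 + (150*(-86) - 157)) - 239768) = sqrt((-132604 + (-12900 - 157)) - 239768) = sqrt((-132604 - 13057) - 239768) = sqrt(-145661 - 239768) = sqrt(-385429) = I*sqrt(385429)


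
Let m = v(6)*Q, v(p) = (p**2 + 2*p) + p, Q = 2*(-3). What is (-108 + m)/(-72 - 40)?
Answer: 27/7 ≈ 3.8571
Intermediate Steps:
Q = -6
v(p) = p**2 + 3*p
m = -324 (m = (6*(3 + 6))*(-6) = (6*9)*(-6) = 54*(-6) = -324)
(-108 + m)/(-72 - 40) = (-108 - 324)/(-72 - 40) = -432/(-112) = -1/112*(-432) = 27/7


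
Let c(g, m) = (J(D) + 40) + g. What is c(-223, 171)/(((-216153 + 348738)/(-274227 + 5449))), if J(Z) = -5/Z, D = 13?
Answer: 640766752/1723605 ≈ 371.76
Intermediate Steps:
c(g, m) = 515/13 + g (c(g, m) = (-5/13 + 40) + g = 515/13 + g)
c(-223, 171)/(((-216153 + 348738)/(-274227 + 5449))) = (515/13 - 223)/(((-216153 + 348738)/(-274227 + 5449))) = -2384/(13*(132585/(-268778))) = -2384/(13*(132585*(-1/268778))) = -2384/(13*(-132585/268778)) = -2384/13*(-268778/132585) = 640766752/1723605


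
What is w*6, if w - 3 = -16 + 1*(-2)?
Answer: -90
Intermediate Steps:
w = -15 (w = 3 + (-16 + 1*(-2)) = 3 + (-16 - 2) = 3 - 18 = -15)
w*6 = -15*6 = -90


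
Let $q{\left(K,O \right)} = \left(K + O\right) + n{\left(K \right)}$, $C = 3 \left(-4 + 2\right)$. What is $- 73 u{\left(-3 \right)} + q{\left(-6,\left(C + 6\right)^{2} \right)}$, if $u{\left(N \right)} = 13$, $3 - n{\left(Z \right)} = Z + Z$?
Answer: $-940$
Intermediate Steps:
$n{\left(Z \right)} = 3 - 2 Z$ ($n{\left(Z \right)} = 3 - \left(Z + Z\right) = 3 - 2 Z$)
$C = -6$ ($C = 3 \left(-2\right) = -6$)
$q{\left(K,O \right)} = 3 + O - K$ ($q{\left(K,O \right)} = \left(K + O\right) - \left(-3 + 2 K\right) = 3 + O - K$)
$- 73 u{\left(-3 \right)} + q{\left(-6,\left(C + 6\right)^{2} \right)} = \left(-73\right) 13 + \left(3 + \left(-6 + 6\right)^{2} - -6\right) = -949 + \left(3 + 0^{2} + 6\right) = -949 + \left(3 + 0 + 6\right) = -949 + 9 = -940$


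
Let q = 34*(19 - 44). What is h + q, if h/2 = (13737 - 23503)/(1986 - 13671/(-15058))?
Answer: -25725143006/29918859 ≈ -859.83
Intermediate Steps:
h = -294112856/29918859 (h = 2*((13737 - 23503)/(1986 - 13671/(-15058))) = 2*(-9766/(1986 - 13671*(-1/15058))) = 2*(-9766/(1986 + 13671/15058)) = 2*(-9766/29918859/15058) = 2*(-9766*15058/29918859) = 2*(-147056428/29918859) = -294112856/29918859 ≈ -9.8304)
q = -850 (q = 34*(-25) = -850)
h + q = -294112856/29918859 - 850 = -25725143006/29918859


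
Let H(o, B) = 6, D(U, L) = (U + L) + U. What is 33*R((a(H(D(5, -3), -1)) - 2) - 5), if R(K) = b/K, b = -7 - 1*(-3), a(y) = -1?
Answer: 33/2 ≈ 16.500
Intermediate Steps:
D(U, L) = L + 2*U (D(U, L) = (L + U) + U = L + 2*U)
b = -4 (b = -7 + 3 = -4)
R(K) = -4/K
33*R((a(H(D(5, -3), -1)) - 2) - 5) = 33*(-4/((-1 - 2) - 5)) = 33*(-4/(-3 - 5)) = 33*(-4/(-8)) = 33*(-4*(-⅛)) = 33*(½) = 33/2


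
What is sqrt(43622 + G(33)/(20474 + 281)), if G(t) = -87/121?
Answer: sqrt(2273717051890865)/228305 ≈ 208.86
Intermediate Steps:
G(t) = -87/121 (G(t) = -87*1/121 = -87/121)
sqrt(43622 + G(33)/(20474 + 281)) = sqrt(43622 - 87/(121*(20474 + 281))) = sqrt(43622 - 87/121/20755) = sqrt(43622 - 87/121*1/20755) = sqrt(43622 - 87/2511355) = sqrt(109550327723/2511355) = sqrt(2273717051890865)/228305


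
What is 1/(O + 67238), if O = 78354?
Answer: 1/145592 ≈ 6.8685e-6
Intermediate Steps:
1/(O + 67238) = 1/(78354 + 67238) = 1/145592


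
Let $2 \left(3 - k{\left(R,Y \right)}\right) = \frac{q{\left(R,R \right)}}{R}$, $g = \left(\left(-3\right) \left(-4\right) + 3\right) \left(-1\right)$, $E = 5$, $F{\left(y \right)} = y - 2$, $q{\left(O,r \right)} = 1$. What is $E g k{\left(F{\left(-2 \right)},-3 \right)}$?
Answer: $- \frac{1875}{8} \approx -234.38$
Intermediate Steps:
$F{\left(y \right)} = -2 + y$ ($F{\left(y \right)} = y - 2 = -2 + y$)
$g = -15$ ($g = \left(12 + 3\right) \left(-1\right) = 15 \left(-1\right) = -15$)
$k{\left(R,Y \right)} = 3 - \frac{1}{2 R}$ ($k{\left(R,Y \right)} = 3 - \frac{1 \frac{1}{R}}{2} = 3 - \frac{1}{2 R}$)
$E g k{\left(F{\left(-2 \right)},-3 \right)} = 5 \left(-15\right) \left(3 - \frac{1}{2 \left(-2 - 2\right)}\right) = - 75 \left(3 - \frac{1}{2 \left(-4\right)}\right) = - 75 \left(3 - - \frac{1}{8}\right) = - 75 \left(3 + \frac{1}{8}\right) = \left(-75\right) \frac{25}{8} = - \frac{1875}{8}$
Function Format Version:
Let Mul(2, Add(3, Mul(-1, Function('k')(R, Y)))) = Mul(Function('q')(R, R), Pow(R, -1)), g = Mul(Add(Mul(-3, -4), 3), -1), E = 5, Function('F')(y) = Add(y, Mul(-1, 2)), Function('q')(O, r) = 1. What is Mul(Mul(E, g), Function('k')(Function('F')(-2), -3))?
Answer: Rational(-1875, 8) ≈ -234.38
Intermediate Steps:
Function('F')(y) = Add(-2, y) (Function('F')(y) = Add(y, -2) = Add(-2, y))
g = -15 (g = Mul(Add(12, 3), -1) = Mul(15, -1) = -15)
Function('k')(R, Y) = Add(3, Mul(Rational(-1, 2), Pow(R, -1))) (Function('k')(R, Y) = Add(3, Mul(Rational(-1, 2), Mul(1, Pow(R, -1)))) = Add(3, Mul(Rational(-1, 2), Pow(R, -1))))
Mul(Mul(E, g), Function('k')(Function('F')(-2), -3)) = Mul(Mul(5, -15), Add(3, Mul(Rational(-1, 2), Pow(Add(-2, -2), -1)))) = Mul(-75, Add(3, Mul(Rational(-1, 2), Pow(-4, -1)))) = Mul(-75, Add(3, Mul(Rational(-1, 2), Rational(-1, 4)))) = Mul(-75, Add(3, Rational(1, 8))) = Mul(-75, Rational(25, 8)) = Rational(-1875, 8)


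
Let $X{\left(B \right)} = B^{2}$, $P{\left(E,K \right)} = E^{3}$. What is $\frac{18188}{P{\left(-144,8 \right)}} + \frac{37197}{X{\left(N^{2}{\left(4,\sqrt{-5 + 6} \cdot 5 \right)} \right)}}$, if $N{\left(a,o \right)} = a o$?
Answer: $\frac{105624577}{466560000} \approx 0.22639$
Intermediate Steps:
$\frac{18188}{P{\left(-144,8 \right)}} + \frac{37197}{X{\left(N^{2}{\left(4,\sqrt{-5 + 6} \cdot 5 \right)} \right)}} = \frac{18188}{\left(-144\right)^{3}} + \frac{37197}{\left(\left(4 \sqrt{-5 + 6} \cdot 5\right)^{2}\right)^{2}} = \frac{18188}{-2985984} + \frac{37197}{\left(\left(4 \sqrt{1} \cdot 5\right)^{2}\right)^{2}} = 18188 \left(- \frac{1}{2985984}\right) + \frac{37197}{\left(\left(4 \cdot 1 \cdot 5\right)^{2}\right)^{2}} = - \frac{4547}{746496} + \frac{37197}{\left(\left(4 \cdot 5\right)^{2}\right)^{2}} = - \frac{4547}{746496} + \frac{37197}{\left(20^{2}\right)^{2}} = - \frac{4547}{746496} + \frac{37197}{400^{2}} = - \frac{4547}{746496} + \frac{37197}{160000} = \frac{105624577}{466560000}$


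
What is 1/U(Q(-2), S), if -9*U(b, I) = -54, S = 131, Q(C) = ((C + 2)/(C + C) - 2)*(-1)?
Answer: 1/6 ≈ 0.16667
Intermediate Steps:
Q(C) = 2 - (2 + C)/(2*C) (Q(C) = ((2 + C)/((2*C)) - 2)*(-1) = ((2 + C)*(1/(2*C)) - 2)*(-1) = ((2 + C)/(2*C) - 2)*(-1) = (-2 + (2 + C)/(2*C))*(-1) = 2 - (2 + C)/(2*C))
U(b, I) = 6 (U(b, I) = -1/9*(-54) = 6)
1/U(Q(-2), S) = 1/6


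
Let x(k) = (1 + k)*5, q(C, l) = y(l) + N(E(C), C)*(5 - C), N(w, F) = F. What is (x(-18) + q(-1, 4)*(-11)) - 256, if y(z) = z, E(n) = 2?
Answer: -319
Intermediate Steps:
q(C, l) = l + C*(5 - C)
x(k) = 5 + 5*k
(x(-18) + q(-1, 4)*(-11)) - 256 = ((5 + 5*(-18)) + (4 - 1*(-1)**2 + 5*(-1))*(-11)) - 256 = ((5 - 90) + (4 - 1*1 - 5)*(-11)) - 256 = (-85 + (4 - 1 - 5)*(-11)) - 256 = (-85 - 2*(-11)) - 256 = (-85 + 22) - 256 = -63 - 256 = -319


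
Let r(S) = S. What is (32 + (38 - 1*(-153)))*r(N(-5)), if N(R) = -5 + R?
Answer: -2230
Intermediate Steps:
(32 + (38 - 1*(-153)))*r(N(-5)) = (32 + (38 - 1*(-153)))*(-5 - 5) = (32 + (38 + 153))*(-10) = (32 + 191)*(-10) = 223*(-10) = -2230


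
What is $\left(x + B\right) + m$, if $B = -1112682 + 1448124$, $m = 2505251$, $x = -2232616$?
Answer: $608077$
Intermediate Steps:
$B = 335442$
$\left(x + B\right) + m = \left(-2232616 + 335442\right) + 2505251 = -1897174 + 2505251 = 608077$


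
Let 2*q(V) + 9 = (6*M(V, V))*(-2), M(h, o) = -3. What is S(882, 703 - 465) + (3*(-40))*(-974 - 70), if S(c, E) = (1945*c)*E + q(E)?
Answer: 816823827/2 ≈ 4.0841e+8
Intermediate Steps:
q(V) = 27/2 (q(V) = -9/2 + ((6*(-3))*(-2))/2 = -9/2 + (-18*(-2))/2 = -9/2 + (½)*36 = -9/2 + 18 = 27/2)
S(c, E) = 27/2 + 1945*E*c (S(c, E) = (1945*c)*E + 27/2 = 1945*E*c + 27/2 = 27/2 + 1945*E*c)
S(882, 703 - 465) + (3*(-40))*(-974 - 70) = (27/2 + 1945*(703 - 465)*882) + (3*(-40))*(-974 - 70) = (27/2 + 1945*238*882) - 120*(-1044) = (27/2 + 408286620) + 125280 = 816573267/2 + 125280 = 816823827/2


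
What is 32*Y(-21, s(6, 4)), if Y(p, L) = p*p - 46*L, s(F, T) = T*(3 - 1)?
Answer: 2336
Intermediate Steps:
s(F, T) = 2*T (s(F, T) = T*2 = 2*T)
Y(p, L) = p² - 46*L
32*Y(-21, s(6, 4)) = 32*((-21)² - 92*4) = 32*(441 - 46*8) = 32*(441 - 368) = 32*73 = 2336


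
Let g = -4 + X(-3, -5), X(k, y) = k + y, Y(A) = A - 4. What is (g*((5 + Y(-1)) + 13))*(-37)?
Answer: 5772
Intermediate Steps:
Y(A) = -4 + A
g = -12 (g = -4 + (-3 - 5) = -4 - 8 = -12)
(g*((5 + Y(-1)) + 13))*(-37) = -12*((5 + (-4 - 1)) + 13)*(-37) = -12*((5 - 5) + 13)*(-37) = -12*(0 + 13)*(-37) = -12*13*(-37) = -156*(-37) = 5772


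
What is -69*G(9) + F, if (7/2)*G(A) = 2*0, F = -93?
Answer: -93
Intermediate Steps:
G(A) = 0 (G(A) = 2*(2*0)/7 = (2/7)*0 = 0)
-69*G(9) + F = -69*0 - 93 = 0 - 93 = -93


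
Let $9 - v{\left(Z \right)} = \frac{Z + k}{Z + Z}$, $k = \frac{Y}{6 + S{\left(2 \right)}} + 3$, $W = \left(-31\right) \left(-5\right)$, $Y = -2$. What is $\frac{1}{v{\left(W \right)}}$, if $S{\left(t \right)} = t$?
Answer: $\frac{1240}{10529} \approx 0.11777$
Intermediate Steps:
$W = 155$
$k = \frac{11}{4}$ ($k = \frac{1}{6 + 2} \left(-2\right) + 3 = \frac{1}{8} \left(-2\right) + 3 = - \frac{1}{4} + 3 = \frac{11}{4} \approx 2.75$)
$v{\left(Z \right)} = 9 - \frac{\frac{11}{4} + Z}{2 Z}$ ($v{\left(Z \right)} = 9 - \frac{Z + \frac{11}{4}}{Z + Z} = 9 - \frac{\frac{11}{4} + Z}{2 Z}$)
$\frac{1}{v{\left(W \right)}} = \frac{1}{\frac{1}{8} \cdot \frac{1}{155} \left(-11 + 68 \cdot 155\right)} = \frac{1}{\frac{1}{8} \cdot \frac{1}{155} \left(-11 + 10540\right)} = \frac{1}{\frac{1}{8} \cdot \frac{1}{155} \cdot 10529} = \frac{1}{\frac{10529}{1240}} = \frac{1240}{10529}$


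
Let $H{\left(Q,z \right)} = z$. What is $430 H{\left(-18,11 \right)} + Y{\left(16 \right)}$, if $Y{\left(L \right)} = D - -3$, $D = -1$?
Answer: $4732$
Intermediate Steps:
$Y{\left(L \right)} = 2$ ($Y{\left(L \right)} = -1 - -3 = -1 + 3 = 2$)
$430 H{\left(-18,11 \right)} + Y{\left(16 \right)} = 430 \cdot 11 + 2 = 4730 + 2 = 4732$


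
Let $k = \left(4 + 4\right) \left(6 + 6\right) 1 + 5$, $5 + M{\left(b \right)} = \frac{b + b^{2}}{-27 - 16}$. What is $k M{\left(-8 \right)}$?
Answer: $- \frac{27371}{43} \approx -636.54$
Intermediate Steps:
$M{\left(b \right)} = -5 - \frac{b}{43} - \frac{b^{2}}{43}$ ($M{\left(b \right)} = -5 + \frac{b + b^{2}}{-27 - 16} = -5 + \frac{b + b^{2}}{-43} = -5 + \left(b + b^{2}\right) \left(- \frac{1}{43}\right) = -5 - \left(\frac{b}{43} + \frac{b^{2}}{43}\right) = -5 - \frac{b}{43} - \frac{b^{2}}{43}$)
$k = 101$ ($k = 8 \cdot 12 \cdot 1 + 5 = 96 \cdot 1 + 5 = 96 + 5 = 101$)
$k M{\left(-8 \right)} = 101 \left(-5 - - \frac{8}{43} - \frac{\left(-8\right)^{2}}{43}\right) = 101 \left(-5 + \frac{8}{43} - \frac{64}{43}\right) = 101 \left(- \frac{271}{43}\right) = - \frac{27371}{43}$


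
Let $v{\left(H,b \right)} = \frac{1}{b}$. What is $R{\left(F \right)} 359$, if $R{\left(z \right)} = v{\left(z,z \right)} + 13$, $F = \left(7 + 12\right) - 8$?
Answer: $\frac{51696}{11} \approx 4699.6$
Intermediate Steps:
$F = 11$ ($F = 19 - 8 = 11$)
$R{\left(z \right)} = 13 + \frac{1}{z}$ ($R{\left(z \right)} = \frac{1}{z} + 13 = 13 + \frac{1}{z}$)
$R{\left(F \right)} 359 = \left(13 + \frac{1}{11}\right) 359 = \frac{144}{11} \cdot 359 = \frac{51696}{11}$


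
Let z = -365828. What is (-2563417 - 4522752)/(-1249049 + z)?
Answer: 7086169/1614877 ≈ 4.3881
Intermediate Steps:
(-2563417 - 4522752)/(-1249049 + z) = (-2563417 - 4522752)/(-1249049 - 365828) = -7086169/(-1614877) = -7086169*(-1/1614877) = 7086169/1614877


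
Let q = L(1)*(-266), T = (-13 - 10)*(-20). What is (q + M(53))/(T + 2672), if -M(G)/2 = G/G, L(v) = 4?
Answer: -533/1566 ≈ -0.34036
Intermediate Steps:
M(G) = -2 (M(G) = -2*G/G = -2*1 = -2)
T = 460 (T = -23*(-20) = 460)
q = -1064 (q = 4*(-266) = -1064)
(q + M(53))/(T + 2672) = (-1064 - 2)/(460 + 2672) = -1066/3132 = -1066*1/3132 = -533/1566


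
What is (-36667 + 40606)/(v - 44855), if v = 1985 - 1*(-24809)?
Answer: -3939/18061 ≈ -0.21809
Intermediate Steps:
v = 26794 (v = 1985 + 24809 = 26794)
(-36667 + 40606)/(v - 44855) = (-36667 + 40606)/(26794 - 44855) = 3939/(-18061) = 3939*(-1/18061) = -3939/18061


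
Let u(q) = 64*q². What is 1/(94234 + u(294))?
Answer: 1/5626138 ≈ 1.7774e-7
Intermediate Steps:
1/(94234 + u(294)) = 1/(94234 + 64*294²) = 1/(94234 + 64*86436) = 1/(94234 + 5531904) = 1/5626138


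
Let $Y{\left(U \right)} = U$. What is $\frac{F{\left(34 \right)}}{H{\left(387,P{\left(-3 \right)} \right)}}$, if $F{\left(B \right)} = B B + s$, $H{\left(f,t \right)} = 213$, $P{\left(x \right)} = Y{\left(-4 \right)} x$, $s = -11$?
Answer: $\frac{1145}{213} \approx 5.3756$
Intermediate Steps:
$P{\left(x \right)} = - 4 x$
$F{\left(B \right)} = -11 + B^{2}$ ($F{\left(B \right)} = B B - 11 = B^{2} - 11 = -11 + B^{2}$)
$\frac{F{\left(34 \right)}}{H{\left(387,P{\left(-3 \right)} \right)}} = \frac{-11 + 34^{2}}{213} = \left(-11 + 1156\right) \frac{1}{213} = 1145 \cdot \frac{1}{213} = \frac{1145}{213}$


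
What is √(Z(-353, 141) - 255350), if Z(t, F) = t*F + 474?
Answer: I*√304649 ≈ 551.95*I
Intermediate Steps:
Z(t, F) = 474 + F*t (Z(t, F) = F*t + 474 = 474 + F*t)
√(Z(-353, 141) - 255350) = √((474 + 141*(-353)) - 255350) = √((474 - 49773) - 255350) = √(-49299 - 255350) = √(-304649) = I*√304649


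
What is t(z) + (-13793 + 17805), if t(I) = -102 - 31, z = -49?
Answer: 3879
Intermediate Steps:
t(I) = -133
t(z) + (-13793 + 17805) = -133 + (-13793 + 17805) = -133 + 4012 = 3879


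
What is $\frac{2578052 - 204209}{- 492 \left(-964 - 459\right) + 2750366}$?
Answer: $\frac{2373843}{3450482} \approx 0.68797$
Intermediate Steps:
$\frac{2578052 - 204209}{- 492 \left(-964 - 459\right) + 2750366} = \frac{2373843}{\left(-492\right) \left(-1423\right) + 2750366} = \frac{2373843}{700116 + 2750366} = \frac{2373843}{3450482}$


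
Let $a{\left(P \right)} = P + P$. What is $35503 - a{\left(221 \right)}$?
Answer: $35061$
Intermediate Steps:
$a{\left(P \right)} = 2 P$
$35503 - a{\left(221 \right)} = 35503 - 2 \cdot 221 = 35503 - 442 = 35061$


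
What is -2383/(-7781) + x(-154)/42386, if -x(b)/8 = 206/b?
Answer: 3891930535/12697510441 ≈ 0.30651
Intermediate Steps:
x(b) = -1648/b
-2383/(-7781) + x(-154)/42386 = -2383/(-7781) - 1648/(-154)/42386 = -2383*(-1/7781) - 1648*(-1/154)*(1/42386) = 2383/7781 + (824/77)*(1/42386) = 2383/7781 + 412/1631861 = 3891930535/12697510441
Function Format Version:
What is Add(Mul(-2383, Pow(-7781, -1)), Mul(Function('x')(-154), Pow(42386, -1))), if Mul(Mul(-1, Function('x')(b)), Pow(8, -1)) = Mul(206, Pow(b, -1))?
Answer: Rational(3891930535, 12697510441) ≈ 0.30651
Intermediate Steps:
Function('x')(b) = Mul(-1648, Pow(b, -1)) (Function('x')(b) = Mul(-8, Mul(206, Pow(b, -1))) = Mul(-1648, Pow(b, -1)))
Add(Mul(-2383, Pow(-7781, -1)), Mul(Function('x')(-154), Pow(42386, -1))) = Add(Mul(-2383, Pow(-7781, -1)), Mul(Mul(-1648, Pow(-154, -1)), Pow(42386, -1))) = Add(Mul(-2383, Rational(-1, 7781)), Mul(Mul(-1648, Rational(-1, 154)), Rational(1, 42386))) = Add(Rational(2383, 7781), Mul(Rational(824, 77), Rational(1, 42386))) = Add(Rational(2383, 7781), Rational(412, 1631861)) = Rational(3891930535, 12697510441)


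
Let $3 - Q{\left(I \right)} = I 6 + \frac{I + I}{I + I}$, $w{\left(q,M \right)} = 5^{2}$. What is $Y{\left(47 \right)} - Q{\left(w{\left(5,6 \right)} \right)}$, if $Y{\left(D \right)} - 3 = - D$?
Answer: $104$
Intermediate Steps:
$w{\left(q,M \right)} = 25$
$Y{\left(D \right)} = 3 - D$
$Q{\left(I \right)} = 2 - 6 I$ ($Q{\left(I \right)} = 3 - \left(I 6 + \frac{I + I}{I + I}\right) = 3 - \left(6 I + \frac{2 I}{2 I}\right) = 3 - \left(6 I + 2 I \frac{1}{2 I}\right) = 3 - \left(6 I + 1\right) = 3 - \left(1 + 6 I\right) = 2 - 6 I$)
$Y{\left(47 \right)} - Q{\left(w{\left(5,6 \right)} \right)} = \left(3 - 47\right) - \left(2 - 150\right) = -44 - -148 = -44 + 148 = 104$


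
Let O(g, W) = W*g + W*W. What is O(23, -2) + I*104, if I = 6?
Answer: 582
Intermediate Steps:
O(g, W) = W² + W*g (O(g, W) = W*g + W² = W² + W*g)
O(23, -2) + I*104 = -2*(-2 + 23) + 6*104 = -2*21 + 624 = -42 + 624 = 582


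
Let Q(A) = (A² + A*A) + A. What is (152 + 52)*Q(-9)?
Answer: 31212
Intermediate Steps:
Q(A) = A + 2*A² (Q(A) = (A² + A²) + A = 2*A² + A = A + 2*A²)
(152 + 52)*Q(-9) = (152 + 52)*(-9*(1 + 2*(-9))) = 204*(-9*(1 - 18)) = 204*(-9*(-17)) = 204*153 = 31212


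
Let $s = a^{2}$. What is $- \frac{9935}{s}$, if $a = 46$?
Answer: $- \frac{9935}{2116} \approx -4.6952$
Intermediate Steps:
$s = 2116$ ($s = 46^{2} = 2116$)
$- \frac{9935}{s} = - \frac{9935}{2116}$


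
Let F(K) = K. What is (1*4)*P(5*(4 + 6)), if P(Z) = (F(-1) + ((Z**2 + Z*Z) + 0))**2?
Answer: 99960004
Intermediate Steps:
P(Z) = (-1 + 2*Z**2)**2 (P(Z) = (-1 + ((Z**2 + Z*Z) + 0))**2 = (-1 + ((Z**2 + Z**2) + 0))**2 = (-1 + (2*Z**2 + 0))**2 = (-1 + 2*Z**2)**2)
(1*4)*P(5*(4 + 6)) = (1*4)*(-1 + 2*(5*(4 + 6))**2)**2 = 4*(-1 + 2*(5*10)**2)**2 = 4*(-1 + 2*50**2)**2 = 4*(-1 + 2*2500)**2 = 4*(-1 + 5000)**2 = 4*4999**2 = 4*24990001 = 99960004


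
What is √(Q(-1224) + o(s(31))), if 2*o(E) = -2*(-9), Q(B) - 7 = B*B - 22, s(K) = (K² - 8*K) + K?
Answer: √1498170 ≈ 1224.0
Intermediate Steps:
s(K) = K² - 7*K
Q(B) = -15 + B² (Q(B) = 7 + (B*B - 22) = 7 + (B² - 22) = 7 + (-22 + B²) = -15 + B²)
o(E) = 9 (o(E) = (-2*(-9))/2 = (½)*18 = 9)
√(Q(-1224) + o(s(31))) = √((-15 + (-1224)²) + 9) = √((-15 + 1498176) + 9) = √(1498161 + 9) = √1498170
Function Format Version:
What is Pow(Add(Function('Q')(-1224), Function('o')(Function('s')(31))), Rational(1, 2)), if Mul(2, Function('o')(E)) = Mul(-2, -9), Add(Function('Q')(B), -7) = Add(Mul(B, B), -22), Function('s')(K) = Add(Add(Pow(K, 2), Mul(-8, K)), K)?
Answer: Pow(1498170, Rational(1, 2)) ≈ 1224.0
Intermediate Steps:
Function('s')(K) = Add(Pow(K, 2), Mul(-7, K))
Function('Q')(B) = Add(-15, Pow(B, 2)) (Function('Q')(B) = Add(7, Add(Mul(B, B), -22)) = Add(7, Add(Pow(B, 2), -22)) = Add(7, Add(-22, Pow(B, 2))) = Add(-15, Pow(B, 2)))
Function('o')(E) = 9 (Function('o')(E) = Mul(Rational(1, 2), Mul(-2, -9)) = Mul(Rational(1, 2), 18) = 9)
Pow(Add(Function('Q')(-1224), Function('o')(Function('s')(31))), Rational(1, 2)) = Pow(Add(Add(-15, Pow(-1224, 2)), 9), Rational(1, 2)) = Pow(Add(Add(-15, 1498176), 9), Rational(1, 2)) = Pow(Add(1498161, 9), Rational(1, 2)) = Pow(1498170, Rational(1, 2))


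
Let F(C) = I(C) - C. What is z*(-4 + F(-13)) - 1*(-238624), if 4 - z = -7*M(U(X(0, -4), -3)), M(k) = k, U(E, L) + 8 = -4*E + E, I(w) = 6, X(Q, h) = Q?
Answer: 237844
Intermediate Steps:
U(E, L) = -8 - 3*E (U(E, L) = -8 + (-4*E + E) = -8 - 3*E)
F(C) = 6 - C
z = -52 (z = 4 - (-7)*(-8 - 3*0) = 4 - (-7)*(-8 + 0) = 4 - (-7)*(-8) = 4 - 1*56 = 4 - 56 = -52)
z*(-4 + F(-13)) - 1*(-238624) = -52*(-4 + (6 - 1*(-13))) - 1*(-238624) = -52*(-4 + (6 + 13)) + 238624 = -52*(-4 + 19) + 238624 = -52*15 + 238624 = -780 + 238624 = 237844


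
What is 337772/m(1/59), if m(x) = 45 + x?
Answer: 4982137/664 ≈ 7503.2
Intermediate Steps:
337772/m(1/59) = 337772/(45 + 1/59) = 337772/(2656/59) = 337772*(59/2656) = 4982137/664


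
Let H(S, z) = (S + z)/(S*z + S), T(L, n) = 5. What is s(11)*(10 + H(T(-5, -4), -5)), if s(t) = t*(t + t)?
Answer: 2420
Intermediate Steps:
s(t) = 2*t**2 (s(t) = t*(2*t) = 2*t**2)
H(S, z) = (S + z)/(S + S*z)
s(11)*(10 + H(T(-5, -4), -5)) = (2*11**2)*(10 + (5 - 5)/(5*(1 - 5))) = (2*121)*(10 + (1/5)*0/(-4)) = 242*(10 + (1/5)*(-1/4)*0) = 242*(10 + 0) = 242*10 = 2420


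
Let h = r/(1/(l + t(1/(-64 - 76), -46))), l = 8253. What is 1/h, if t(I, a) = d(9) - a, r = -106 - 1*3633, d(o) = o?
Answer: -1/31063612 ≈ -3.2192e-8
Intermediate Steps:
r = -3739 (r = -106 - 3633 = -3739)
t(I, a) = 9 - a
h = -31063612 (h = -(30891618 + 171994) = -3739/(1/(8253 + (9 + 46))) = -3739/(1/(8253 + 55)) = -3739/(1/8308) = -3739/1/8308 = -3739*8308 = -31063612)
1/h = 1/(-31063612) = -1/31063612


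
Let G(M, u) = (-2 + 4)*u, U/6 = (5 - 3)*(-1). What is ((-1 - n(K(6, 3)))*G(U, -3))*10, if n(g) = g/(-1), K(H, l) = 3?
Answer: -120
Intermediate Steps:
U = -12 (U = 6*((5 - 3)*(-1)) = 6*(2*(-1)) = 6*(-2) = -12)
n(g) = -g (n(g) = g*(-1) = -g)
G(M, u) = 2*u
((-1 - n(K(6, 3)))*G(U, -3))*10 = ((-1 - (-1)*3)*(2*(-3)))*10 = ((-1 - 1*(-3))*(-6))*10 = ((-1 + 3)*(-6))*10 = (2*(-6))*10 = -12*10 = -120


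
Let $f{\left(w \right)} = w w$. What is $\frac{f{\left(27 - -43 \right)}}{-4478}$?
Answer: $- \frac{2450}{2239} \approx -1.0942$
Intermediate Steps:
$f{\left(w \right)} = w^{2}$
$\frac{f{\left(27 - -43 \right)}}{-4478} = \frac{\left(27 - -43\right)^{2}}{-4478} = \left(27 + 43\right)^{2} \left(- \frac{1}{4478}\right) = 70^{2} \left(- \frac{1}{4478}\right) = 4900 \left(- \frac{1}{4478}\right) = - \frac{2450}{2239}$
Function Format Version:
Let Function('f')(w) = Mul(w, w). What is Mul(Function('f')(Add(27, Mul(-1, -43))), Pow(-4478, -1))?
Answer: Rational(-2450, 2239) ≈ -1.0942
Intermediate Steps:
Function('f')(w) = Pow(w, 2)
Mul(Function('f')(Add(27, Mul(-1, -43))), Pow(-4478, -1)) = Mul(Pow(Add(27, Mul(-1, -43)), 2), Pow(-4478, -1)) = Mul(Pow(Add(27, 43), 2), Rational(-1, 4478)) = Mul(Pow(70, 2), Rational(-1, 4478)) = Mul(4900, Rational(-1, 4478)) = Rational(-2450, 2239)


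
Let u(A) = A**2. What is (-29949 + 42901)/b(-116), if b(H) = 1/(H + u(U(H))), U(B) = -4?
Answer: -1295200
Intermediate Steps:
b(H) = 1/(16 + H) (b(H) = 1/(H + (-4)**2) = 1/(H + 16) = 1/(16 + H))
(-29949 + 42901)/b(-116) = (-29949 + 42901)/(1/(16 - 116)) = 12952/(1/(-100)) = 12952/(-1/100) = 12952*(-100) = -1295200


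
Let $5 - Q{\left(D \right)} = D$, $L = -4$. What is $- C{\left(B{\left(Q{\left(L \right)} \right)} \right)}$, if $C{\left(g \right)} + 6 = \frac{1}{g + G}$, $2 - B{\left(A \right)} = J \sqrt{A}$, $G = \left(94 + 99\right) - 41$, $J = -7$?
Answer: $\frac{1049}{175} \approx 5.9943$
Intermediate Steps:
$Q{\left(D \right)} = 5 - D$
$G = 152$ ($G = 193 - 41 = 152$)
$B{\left(A \right)} = 2 + 7 \sqrt{A}$ ($B{\left(A \right)} = 2 - - 7 \sqrt{A} = 2 + 7 \sqrt{A}$)
$C{\left(g \right)} = -6 + \frac{1}{152 + g}$ ($C{\left(g \right)} = -6 + \frac{1}{g + 152} = -6 + \frac{1}{152 + g}$)
$- C{\left(B{\left(Q{\left(L \right)} \right)} \right)} = - \frac{-911 - 6 \left(2 + 7 \sqrt{5 - -4}\right)}{152 + \left(2 + 7 \sqrt{5 - -4}\right)} = - \frac{-911 - 6 \left(2 + 7 \sqrt{5 + 4}\right)}{152 + \left(2 + 7 \sqrt{5 + 4}\right)} = - \frac{-911 - 6 \left(2 + 7 \sqrt{9}\right)}{152 + \left(2 + 7 \sqrt{9}\right)} = - \frac{-911 - 6 \left(2 + 7 \cdot 3\right)}{152 + \left(2 + 7 \cdot 3\right)} = - \frac{-911 - 6 \left(2 + 21\right)}{152 + \left(2 + 21\right)} = - \frac{-911 - 138}{152 + 23} = - \frac{-911 - 138}{175} = - \frac{-1049}{175} = \left(-1\right) \left(- \frac{1049}{175}\right) = \frac{1049}{175}$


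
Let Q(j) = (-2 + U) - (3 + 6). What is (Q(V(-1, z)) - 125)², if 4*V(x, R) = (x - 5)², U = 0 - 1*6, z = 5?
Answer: 20164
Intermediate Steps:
U = -6 (U = 0 - 6 = -6)
V(x, R) = (-5 + x)²/4 (V(x, R) = (x - 5)²/4 = (-5 + x)²/4)
Q(j) = -17 (Q(j) = (-2 - 6) - (3 + 6) = -8 - 1*9 = -8 - 9 = -17)
(Q(V(-1, z)) - 125)² = (-17 - 125)² = (-142)² = 20164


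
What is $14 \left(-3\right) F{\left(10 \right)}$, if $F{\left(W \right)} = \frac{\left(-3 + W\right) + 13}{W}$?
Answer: $-84$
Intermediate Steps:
$F{\left(W \right)} = \frac{10 + W}{W}$
$14 \left(-3\right) F{\left(10 \right)} = 14 \left(-3\right) \frac{10 + 10}{10} = - 42 \cdot \frac{1}{10} \cdot 20 = \left(-42\right) 2 = -84$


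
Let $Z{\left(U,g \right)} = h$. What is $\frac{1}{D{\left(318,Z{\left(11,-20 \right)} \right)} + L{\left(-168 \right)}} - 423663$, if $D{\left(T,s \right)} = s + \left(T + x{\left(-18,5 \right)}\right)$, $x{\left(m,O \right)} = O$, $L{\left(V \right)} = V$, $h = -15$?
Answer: $- \frac{59312819}{140} \approx -4.2366 \cdot 10^{5}$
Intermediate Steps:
$Z{\left(U,g \right)} = -15$
$D{\left(T,s \right)} = 5 + T + s$ ($D{\left(T,s \right)} = s + \left(T + 5\right) = s + \left(5 + T\right) = 5 + T + s$)
$\frac{1}{D{\left(318,Z{\left(11,-20 \right)} \right)} + L{\left(-168 \right)}} - 423663 = \frac{1}{\left(5 + 318 - 15\right) - 168} - 423663 = \frac{1}{308 - 168} - 423663 = \frac{1}{140} - 423663 = - \frac{59312819}{140}$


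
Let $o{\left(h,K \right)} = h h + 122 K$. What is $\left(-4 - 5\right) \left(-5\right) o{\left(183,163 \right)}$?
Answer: $2401875$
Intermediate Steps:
$o{\left(h,K \right)} = h^{2} + 122 K$
$\left(-4 - 5\right) \left(-5\right) o{\left(183,163 \right)} = \left(-4 - 5\right) \left(-5\right) \left(183^{2} + 122 \cdot 163\right) = \left(-9\right) \left(-5\right) \left(33489 + 19886\right) = 45 \cdot 53375 = 2401875$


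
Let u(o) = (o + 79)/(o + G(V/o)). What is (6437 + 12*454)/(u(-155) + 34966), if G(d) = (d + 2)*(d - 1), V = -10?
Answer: 1792388735/5273330462 ≈ 0.33990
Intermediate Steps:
G(d) = (-1 + d)*(2 + d) (G(d) = (2 + d)*(-1 + d) = (-1 + d)*(2 + d))
u(o) = (79 + o)/(-2 + o - 10/o + 100/o²) (u(o) = (o + 79)/(o + (-2 - 10/o + (-10/o)²)) = (79 + o)/(o + (-2 - 10/o + 100/o²)) = (79 + o)/(-2 + o - 10/o + 100/o²))
(6437 + 12*454)/(u(-155) + 34966) = (6437 + 12*454)/((-155)²*(79 - 155)/(100 - 10*(-155) + (-155)²*(-2 - 155)) + 34966) = (6437 + 5448)/(24025*(-76)/(100 + 1550 + 24025*(-157)) + 34966) = 11885/(24025*(-76)/(100 + 1550 - 3771925) + 34966) = 11885/(24025*(-76)/(-3770275) + 34966) = 11885/(24025*(-1/3770275)*(-76) + 34966) = 11885/(73036/150811 + 34966) = 11885/(5273330462/150811) = 11885*(150811/5273330462) = 1792388735/5273330462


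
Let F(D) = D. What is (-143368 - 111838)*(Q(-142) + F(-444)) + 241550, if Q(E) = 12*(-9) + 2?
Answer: 140604850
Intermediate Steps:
Q(E) = -106 (Q(E) = -108 + 2 = -106)
(-143368 - 111838)*(Q(-142) + F(-444)) + 241550 = (-143368 - 111838)*(-106 - 444) + 241550 = -255206*(-550) + 241550 = 140363300 + 241550 = 140604850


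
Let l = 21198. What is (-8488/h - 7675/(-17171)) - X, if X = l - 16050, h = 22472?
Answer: -248301888528/48233339 ≈ -5147.9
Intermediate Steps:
X = 5148 (X = 21198 - 16050 = 5148)
(-8488/h - 7675/(-17171)) - X = (-8488/22472 - 7675/(-17171)) - 1*5148 = (-8488*1/22472 - 7675*(-1/17171)) - 5148 = (-1061/2809 + 7675/17171) - 5148 = 3340644/48233339 - 5148 = -248301888528/48233339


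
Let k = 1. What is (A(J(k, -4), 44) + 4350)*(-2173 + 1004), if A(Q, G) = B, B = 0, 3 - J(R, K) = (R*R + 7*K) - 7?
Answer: -5085150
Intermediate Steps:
J(R, K) = 10 - R² - 7*K (J(R, K) = 3 - ((R*R + 7*K) - 7) = 3 - ((R² + 7*K) - 7) = 3 - (-7 + R² + 7*K) = 3 + (7 - R² - 7*K) = 10 - R² - 7*K)
A(Q, G) = 0
(A(J(k, -4), 44) + 4350)*(-2173 + 1004) = (0 + 4350)*(-2173 + 1004) = 4350*(-1169) = -5085150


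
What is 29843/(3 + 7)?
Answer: 29843/10 ≈ 2984.3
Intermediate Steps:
29843/(3 + 7) = 29843/10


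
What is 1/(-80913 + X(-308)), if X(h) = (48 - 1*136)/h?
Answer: -7/566389 ≈ -1.2359e-5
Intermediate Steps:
X(h) = -88/h (X(h) = (48 - 136)/h = -88/h)
1/(-80913 + X(-308)) = 1/(-80913 - 88/(-308)) = 1/(-80913 - 88*(-1/308)) = 1/(-80913 + 2/7) = 1/(-566389/7) = -7/566389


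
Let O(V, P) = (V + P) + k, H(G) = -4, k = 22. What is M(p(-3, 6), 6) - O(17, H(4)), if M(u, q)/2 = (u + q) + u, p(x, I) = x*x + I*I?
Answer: 157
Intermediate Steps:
p(x, I) = I² + x² (p(x, I) = x² + I² = I² + x²)
O(V, P) = 22 + P + V (O(V, P) = (V + P) + 22 = (P + V) + 22 = 22 + P + V)
M(u, q) = 2*q + 4*u (M(u, q) = 2*((u + q) + u) = 2*((q + u) + u) = 2*(q + 2*u) = 2*q + 4*u)
M(p(-3, 6), 6) - O(17, H(4)) = (2*6 + 4*(6² + (-3)²)) - (22 - 4 + 17) = (12 + 4*(36 + 9)) - 1*35 = (12 + 4*45) - 35 = (12 + 180) - 35 = 192 - 35 = 157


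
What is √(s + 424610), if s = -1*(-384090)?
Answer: 10*√8087 ≈ 899.28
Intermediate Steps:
s = 384090
√(s + 424610) = √(384090 + 424610) = √808700 = 10*√8087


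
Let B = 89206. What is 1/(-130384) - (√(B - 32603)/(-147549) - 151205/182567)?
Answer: 19714530153/23803815728 + 23*√107/147549 ≈ 0.82982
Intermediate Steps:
1/(-130384) - (√(B - 32603)/(-147549) - 151205/182567) = 1/(-130384) - (√(89206 - 32603)/(-147549) - 151205/182567) = -1/130384 - (√56603*(-1/147549) - 151205*1/182567) = -1/130384 - ((23*√107)*(-1/147549) - 151205/182567) = -1/130384 - (-23*√107/147549 - 151205/182567) = -1/130384 - (-151205/182567 - 23*√107/147549) = -1/130384 + (151205/182567 + 23*√107/147549) = 19714530153/23803815728 + 23*√107/147549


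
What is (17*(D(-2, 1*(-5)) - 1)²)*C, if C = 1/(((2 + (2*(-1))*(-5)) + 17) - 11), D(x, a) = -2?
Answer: 17/2 ≈ 8.5000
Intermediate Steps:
C = 1/18 (C = 1/(((2 - 2*(-5)) + 17) - 11) = 1/(((2 + 10) + 17) - 11) = 1/((12 + 17) - 11) = 1/(29 - 11) = 1/18 ≈ 0.055556)
(17*(D(-2, 1*(-5)) - 1)²)*C = (17*(-2 - 1)²)*(1/18) = (17*(-3)²)*(1/18) = (17*9)*(1/18) = 153*(1/18) = 17/2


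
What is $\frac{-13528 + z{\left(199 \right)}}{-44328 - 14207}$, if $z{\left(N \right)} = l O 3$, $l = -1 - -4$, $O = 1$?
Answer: $\frac{13519}{58535} \approx 0.23096$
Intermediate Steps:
$l = 3$ ($l = -1 + 4 = 3$)
$z{\left(N \right)} = 9$ ($z{\left(N \right)} = 3 \cdot 1 \cdot 3 = 3 \cdot 3 = 9$)
$\frac{-13528 + z{\left(199 \right)}}{-44328 - 14207} = \frac{-13528 + 9}{-44328 - 14207} = - \frac{13519}{-58535} = \left(-13519\right) \left(- \frac{1}{58535}\right) = \frac{13519}{58535}$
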